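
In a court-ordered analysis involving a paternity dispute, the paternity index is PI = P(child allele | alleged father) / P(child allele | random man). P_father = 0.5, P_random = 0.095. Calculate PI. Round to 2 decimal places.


Paternity Index calculation:
PI = P(allele|father) / P(allele|random)
PI = 0.5 / 0.095
PI = 5.26

5.26


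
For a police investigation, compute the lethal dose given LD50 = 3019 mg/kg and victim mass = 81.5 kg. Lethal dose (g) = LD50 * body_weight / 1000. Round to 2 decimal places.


Lethal dose calculation:
Lethal dose = LD50 * body_weight / 1000
= 3019 * 81.5 / 1000
= 246048.5 / 1000
= 246.05 g

246.05


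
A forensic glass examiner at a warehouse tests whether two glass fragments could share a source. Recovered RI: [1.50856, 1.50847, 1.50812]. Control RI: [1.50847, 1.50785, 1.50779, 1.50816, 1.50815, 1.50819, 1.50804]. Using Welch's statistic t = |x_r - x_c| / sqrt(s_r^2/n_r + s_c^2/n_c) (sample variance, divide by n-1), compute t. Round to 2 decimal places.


Welch's t-criterion for glass RI comparison:
Recovered mean = sum / n_r = 4.52515 / 3 = 1.5083833
Control mean = sum / n_c = 10.55665 / 7 = 1.5080929
Recovered sample variance s_r^2 = 5.40333e-08
Control sample variance s_c^2 = 5.21571e-08
Welch SE (unpooled) = sqrt(s_r^2/n_r + s_c^2/n_c) = sqrt(1.80111e-08 + 7.45102e-09) = sqrt(2.54621e-08) = 0.000159568
|mean_r - mean_c| = 0.000290476
t = 0.000290476 / 0.000159568 = 1.82

1.82


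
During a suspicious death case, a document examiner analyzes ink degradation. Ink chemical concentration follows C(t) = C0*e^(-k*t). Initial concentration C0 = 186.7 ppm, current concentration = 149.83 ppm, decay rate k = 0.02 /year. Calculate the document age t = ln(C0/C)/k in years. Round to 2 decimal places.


Document age estimation:
C0/C = 186.7 / 149.83 = 1.246079
ln(C0/C) = 0.220002
t = 0.220002 / 0.02 = 11.00 years

11.00


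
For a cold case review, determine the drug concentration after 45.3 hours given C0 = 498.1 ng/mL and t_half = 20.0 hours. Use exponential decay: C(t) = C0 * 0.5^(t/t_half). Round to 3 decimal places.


Drug concentration decay:
Number of half-lives = t / t_half = 45.3 / 20.0 = 2.265
Decay factor = 0.5^2.265 = 0.20804968
C(t) = 498.1 * 0.20804968 = 103.630 ng/mL

103.630


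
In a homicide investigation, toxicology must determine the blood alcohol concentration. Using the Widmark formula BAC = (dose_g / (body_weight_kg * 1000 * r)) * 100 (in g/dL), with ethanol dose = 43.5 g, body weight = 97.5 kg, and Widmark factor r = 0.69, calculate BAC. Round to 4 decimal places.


Applying the Widmark formula:
BAC = (dose_g / (body_wt * 1000 * r)) * 100
Denominator = 97.5 * 1000 * 0.69 = 67275
BAC = (43.5 / 67275) * 100
BAC = 0.0647 g/dL

0.0647


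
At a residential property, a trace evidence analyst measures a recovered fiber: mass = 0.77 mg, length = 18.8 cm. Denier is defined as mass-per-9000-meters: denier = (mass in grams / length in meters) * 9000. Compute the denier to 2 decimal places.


Denier calculation:
Mass in grams = 0.77 mg / 1000 = 0.00077 g
Length in meters = 18.8 cm / 100 = 0.188 m
Linear density = mass / length = 0.00077 / 0.188 = 0.00409574 g/m
Denier = (g/m) * 9000 = 0.00409574 * 9000 = 36.86

36.86


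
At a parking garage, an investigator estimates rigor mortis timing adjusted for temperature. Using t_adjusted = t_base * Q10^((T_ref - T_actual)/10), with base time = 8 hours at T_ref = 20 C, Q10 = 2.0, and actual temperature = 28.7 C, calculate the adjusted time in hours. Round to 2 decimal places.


Rigor mortis time adjustment:
Exponent = (T_ref - T_actual) / 10 = (20 - 28.7) / 10 = -0.87
Q10 factor = 2.0^-0.87 = 0.54715
t_adjusted = 8 * 0.54715 = 4.38 hours

4.38


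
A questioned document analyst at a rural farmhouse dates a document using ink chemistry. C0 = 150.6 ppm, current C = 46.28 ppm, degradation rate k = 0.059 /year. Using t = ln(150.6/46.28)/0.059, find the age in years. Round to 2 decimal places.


Document age estimation:
C0/C = 150.6 / 46.28 = 3.254105
ln(C0/C) = 1.179917
t = 1.179917 / 0.059 = 20.00 years

20.00


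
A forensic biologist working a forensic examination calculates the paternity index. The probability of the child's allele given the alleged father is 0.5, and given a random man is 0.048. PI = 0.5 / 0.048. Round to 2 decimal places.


Paternity Index calculation:
PI = P(allele|father) / P(allele|random)
PI = 0.5 / 0.048
PI = 10.42

10.42


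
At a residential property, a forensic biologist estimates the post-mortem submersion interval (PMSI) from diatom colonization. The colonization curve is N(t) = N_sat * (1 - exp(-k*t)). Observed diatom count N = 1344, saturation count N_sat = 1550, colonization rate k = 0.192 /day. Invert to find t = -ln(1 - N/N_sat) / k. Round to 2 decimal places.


PMSI from diatom colonization curve:
N / N_sat = 1344 / 1550 = 0.867097
1 - N/N_sat = 0.132903
ln(1 - N/N_sat) = -2.018136
t = -ln(1 - N/N_sat) / k = -(-2.018136) / 0.192 = 10.51 days

10.51


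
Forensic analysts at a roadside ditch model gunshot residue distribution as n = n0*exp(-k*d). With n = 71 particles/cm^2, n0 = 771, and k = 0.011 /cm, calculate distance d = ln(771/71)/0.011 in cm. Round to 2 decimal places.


GSR distance calculation:
n0/n = 771 / 71 = 10.859155
ln(n0/n) = 2.385009
d = 2.385009 / 0.011 = 216.82 cm

216.82


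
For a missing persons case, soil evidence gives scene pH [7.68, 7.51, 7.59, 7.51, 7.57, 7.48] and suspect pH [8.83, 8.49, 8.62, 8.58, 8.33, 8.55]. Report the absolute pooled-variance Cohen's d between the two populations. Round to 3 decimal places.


Pooled-variance Cohen's d for soil pH comparison:
Scene mean = 45.34 / 6 = 7.556667
Suspect mean = 51.4 / 6 = 8.566667
Scene sample variance s_s^2 = 0.005347
Suspect sample variance s_c^2 = 0.026907
Pooled variance = ((n_s-1)*s_s^2 + (n_c-1)*s_c^2) / (n_s + n_c - 2) = 0.016127
Pooled SD = sqrt(0.016127) = 0.126992
Mean difference = -1.01
|d| = |-1.01| / 0.126992 = 7.953

7.953


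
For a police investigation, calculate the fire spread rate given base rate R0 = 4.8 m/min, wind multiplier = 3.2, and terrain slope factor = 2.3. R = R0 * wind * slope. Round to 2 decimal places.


Fire spread rate calculation:
R = R0 * wind_factor * slope_factor
= 4.8 * 3.2 * 2.3
= 15.36 * 2.3
= 35.33 m/min

35.33


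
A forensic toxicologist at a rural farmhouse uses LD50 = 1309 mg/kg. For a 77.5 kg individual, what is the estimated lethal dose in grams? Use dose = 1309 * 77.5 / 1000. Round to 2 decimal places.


Lethal dose calculation:
Lethal dose = LD50 * body_weight / 1000
= 1309 * 77.5 / 1000
= 101447.5 / 1000
= 101.45 g

101.45


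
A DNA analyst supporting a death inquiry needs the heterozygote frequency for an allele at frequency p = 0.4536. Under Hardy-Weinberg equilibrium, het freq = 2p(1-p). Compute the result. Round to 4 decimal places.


Hardy-Weinberg heterozygote frequency:
q = 1 - p = 1 - 0.4536 = 0.5464
2pq = 2 * 0.4536 * 0.5464 = 0.4957

0.4957


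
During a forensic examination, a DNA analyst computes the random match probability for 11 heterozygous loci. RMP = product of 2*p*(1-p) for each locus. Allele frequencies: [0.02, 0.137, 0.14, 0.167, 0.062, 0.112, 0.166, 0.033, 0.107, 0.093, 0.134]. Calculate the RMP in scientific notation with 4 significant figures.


Computing RMP for 11 loci:
Locus 1: 2 * 0.02 * 0.98 = 0.0392
Locus 2: 2 * 0.137 * 0.863 = 0.236462
Locus 3: 2 * 0.14 * 0.86 = 0.2408
Locus 4: 2 * 0.167 * 0.833 = 0.278222
Locus 5: 2 * 0.062 * 0.938 = 0.116312
Locus 6: 2 * 0.112 * 0.888 = 0.198912
Locus 7: 2 * 0.166 * 0.834 = 0.276888
Locus 8: 2 * 0.033 * 0.967 = 0.063822
Locus 9: 2 * 0.107 * 0.893 = 0.191102
Locus 10: 2 * 0.093 * 0.907 = 0.168702
Locus 11: 2 * 0.134 * 0.866 = 0.232088
RMP = 1.900e-09

1.900e-09


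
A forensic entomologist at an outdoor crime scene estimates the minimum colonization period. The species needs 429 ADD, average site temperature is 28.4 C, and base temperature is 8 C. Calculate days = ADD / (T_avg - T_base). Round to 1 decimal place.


Insect development time:
Effective temperature = avg_temp - T_base = 28.4 - 8 = 20.4 C
Days = ADD / effective_temp = 429 / 20.4 = 21.0 days

21.0


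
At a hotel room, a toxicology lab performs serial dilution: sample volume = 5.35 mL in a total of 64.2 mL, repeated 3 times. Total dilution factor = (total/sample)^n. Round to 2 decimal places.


Dilution factor calculation:
Single dilution = V_total / V_sample = 64.2 / 5.35 ≈ 12
Number of dilutions = 3
Total DF = (64.2 / 5.35)^3 (full precision, rounded at the end) = 1728.00

1728.00


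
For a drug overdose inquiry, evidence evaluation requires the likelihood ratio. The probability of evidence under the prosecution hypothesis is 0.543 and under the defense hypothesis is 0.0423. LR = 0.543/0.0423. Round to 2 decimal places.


Likelihood ratio calculation:
LR = P(E|Hp) / P(E|Hd)
LR = 0.543 / 0.0423
LR = 12.84

12.84


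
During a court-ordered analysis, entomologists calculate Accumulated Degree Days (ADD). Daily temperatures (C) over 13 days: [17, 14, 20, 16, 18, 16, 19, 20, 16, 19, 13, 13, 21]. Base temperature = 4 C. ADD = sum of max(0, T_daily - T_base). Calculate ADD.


Computing ADD day by day:
Day 1: max(0, 17 - 4) = 13
Day 2: max(0, 14 - 4) = 10
Day 3: max(0, 20 - 4) = 16
Day 4: max(0, 16 - 4) = 12
Day 5: max(0, 18 - 4) = 14
Day 6: max(0, 16 - 4) = 12
Day 7: max(0, 19 - 4) = 15
Day 8: max(0, 20 - 4) = 16
Day 9: max(0, 16 - 4) = 12
Day 10: max(0, 19 - 4) = 15
Day 11: max(0, 13 - 4) = 9
Day 12: max(0, 13 - 4) = 9
Day 13: max(0, 21 - 4) = 17
Total ADD = 170

170


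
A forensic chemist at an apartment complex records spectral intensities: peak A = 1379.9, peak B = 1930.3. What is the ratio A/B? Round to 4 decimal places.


Spectral peak ratio:
Peak A = 1379.9 counts
Peak B = 1930.3 counts
Ratio = 1379.9 / 1930.3 = 0.7149

0.7149


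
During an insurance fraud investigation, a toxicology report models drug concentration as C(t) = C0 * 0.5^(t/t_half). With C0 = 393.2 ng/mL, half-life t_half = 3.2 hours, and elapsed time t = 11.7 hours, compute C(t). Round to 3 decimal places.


Drug concentration decay:
Number of half-lives = t / t_half = 11.7 / 3.2 = 3.65625
Decay factor = 0.5^3.65625 = 0.07931568
C(t) = 393.2 * 0.07931568 = 31.187 ng/mL

31.187


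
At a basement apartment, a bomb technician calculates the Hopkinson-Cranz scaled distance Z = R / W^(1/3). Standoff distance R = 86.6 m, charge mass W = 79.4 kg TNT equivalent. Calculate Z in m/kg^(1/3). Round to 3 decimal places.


Scaled distance calculation:
W^(1/3) = 79.4^(1/3) = 4.29807
Z = R / W^(1/3) = 86.6 / 4.29807
Z = 20.149 m/kg^(1/3)

20.149


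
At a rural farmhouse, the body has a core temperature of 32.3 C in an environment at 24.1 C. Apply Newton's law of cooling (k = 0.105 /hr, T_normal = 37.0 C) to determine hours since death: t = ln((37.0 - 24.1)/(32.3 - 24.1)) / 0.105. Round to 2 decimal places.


Using Newton's law of cooling:
t = ln((T_normal - T_ambient) / (T_body - T_ambient)) / k
T_normal - T_ambient = 12.9
T_body - T_ambient = 8.2
Ratio = 1.573171
ln(ratio) = 0.453093
t = 0.453093 / 0.105 = 4.32 hours

4.32


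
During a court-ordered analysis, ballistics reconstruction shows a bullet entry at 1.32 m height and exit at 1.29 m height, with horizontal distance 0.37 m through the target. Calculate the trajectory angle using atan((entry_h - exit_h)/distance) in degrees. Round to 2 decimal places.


Bullet trajectory angle:
Height difference = 1.32 - 1.29 = 0.03 m
angle = atan(0.03 / 0.37)
angle = atan(0.081081)
angle = 4.64 degrees

4.64


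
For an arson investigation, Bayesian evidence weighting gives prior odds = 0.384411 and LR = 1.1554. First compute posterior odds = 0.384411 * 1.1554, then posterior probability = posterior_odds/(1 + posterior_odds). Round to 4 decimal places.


Bayesian evidence evaluation:
Posterior odds = prior_odds * LR = 0.384411 * 1.1554 = 0.4441485
Posterior probability = posterior_odds / (1 + posterior_odds)
= 0.4441485 / (1 + 0.4441485)
= 0.4441485 / 1.4441485
= 0.3076

0.3076


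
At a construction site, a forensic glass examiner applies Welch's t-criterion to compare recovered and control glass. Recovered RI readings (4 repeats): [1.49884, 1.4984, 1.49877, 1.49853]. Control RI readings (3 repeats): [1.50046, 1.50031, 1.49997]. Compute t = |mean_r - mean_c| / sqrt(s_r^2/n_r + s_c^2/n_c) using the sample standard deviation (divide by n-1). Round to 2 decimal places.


Welch's t-criterion for glass RI comparison:
Recovered mean = sum / n_r = 5.99454 / 4 = 1.498635
Control mean = sum / n_c = 4.50074 / 3 = 1.5002467
Recovered sample variance s_r^2 = 4.21667e-08
Control sample variance s_c^2 = 6.30333e-08
Welch SE (unpooled) = sqrt(s_r^2/n_r + s_c^2/n_c) = sqrt(1.05417e-08 + 2.10111e-08) = sqrt(3.15528e-08) = 0.000177631
|mean_r - mean_c| = 0.00161167
t = 0.00161167 / 0.000177631 = 9.07

9.07


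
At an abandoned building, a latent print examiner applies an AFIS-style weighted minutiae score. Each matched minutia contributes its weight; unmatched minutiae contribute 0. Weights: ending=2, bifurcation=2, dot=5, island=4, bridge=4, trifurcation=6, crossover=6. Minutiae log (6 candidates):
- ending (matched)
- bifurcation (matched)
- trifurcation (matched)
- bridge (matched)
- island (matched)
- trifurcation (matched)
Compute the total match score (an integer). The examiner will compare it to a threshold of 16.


Weighted minutiae match score:
  ending: matched, +2 (running total 2)
  bifurcation: matched, +2 (running total 4)
  trifurcation: matched, +6 (running total 10)
  bridge: matched, +4 (running total 14)
  island: matched, +4 (running total 18)
  trifurcation: matched, +6 (running total 24)
Total score = 24
Threshold = 16; verdict = identification

24


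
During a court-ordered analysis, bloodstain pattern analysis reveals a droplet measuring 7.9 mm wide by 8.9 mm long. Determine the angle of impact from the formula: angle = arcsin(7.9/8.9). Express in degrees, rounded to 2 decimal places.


Blood spatter impact angle calculation:
width / length = 7.9 / 8.9 = 0.88764
angle = arcsin(0.88764)
angle = 62.58 degrees

62.58


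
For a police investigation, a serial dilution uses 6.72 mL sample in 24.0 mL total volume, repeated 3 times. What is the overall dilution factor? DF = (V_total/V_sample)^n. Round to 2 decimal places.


Dilution factor calculation:
Single dilution = V_total / V_sample = 24.0 / 6.72 ≈ 3.571429
Number of dilutions = 3
Total DF = (24.0 / 6.72)^3 (full precision, rounded at the end) = 45.55

45.55


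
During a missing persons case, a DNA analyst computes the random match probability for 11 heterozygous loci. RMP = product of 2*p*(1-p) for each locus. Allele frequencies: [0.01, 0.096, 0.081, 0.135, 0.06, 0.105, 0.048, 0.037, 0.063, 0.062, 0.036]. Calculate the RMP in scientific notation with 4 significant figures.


Computing RMP for 11 loci:
Locus 1: 2 * 0.01 * 0.99 = 0.0198
Locus 2: 2 * 0.096 * 0.904 = 0.173568
Locus 3: 2 * 0.081 * 0.919 = 0.148878
Locus 4: 2 * 0.135 * 0.865 = 0.23355
Locus 5: 2 * 0.06 * 0.94 = 0.1128
Locus 6: 2 * 0.105 * 0.895 = 0.18795
Locus 7: 2 * 0.048 * 0.952 = 0.091392
Locus 8: 2 * 0.037 * 0.963 = 0.071262
Locus 9: 2 * 0.063 * 0.937 = 0.118062
Locus 10: 2 * 0.062 * 0.938 = 0.116312
Locus 11: 2 * 0.036 * 0.964 = 0.069408
RMP = 1.573e-11

1.573e-11


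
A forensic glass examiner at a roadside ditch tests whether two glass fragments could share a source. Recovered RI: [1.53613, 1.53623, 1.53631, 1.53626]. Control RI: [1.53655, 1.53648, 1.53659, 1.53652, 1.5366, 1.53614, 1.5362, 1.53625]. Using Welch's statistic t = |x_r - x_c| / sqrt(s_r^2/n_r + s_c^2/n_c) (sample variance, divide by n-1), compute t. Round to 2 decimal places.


Welch's t-criterion for glass RI comparison:
Recovered mean = sum / n_r = 6.14493 / 4 = 1.5362325
Control mean = sum / n_c = 12.29133 / 8 = 1.5364163
Recovered sample variance s_r^2 = 5.75833e-09
Control sample variance s_c^2 = 3.53411e-08
Welch SE (unpooled) = sqrt(s_r^2/n_r + s_c^2/n_c) = sqrt(1.43958e-09 + 4.41763e-09) = sqrt(5.85721e-09) = 7.65324e-05
|mean_r - mean_c| = 0.00018375
t = 0.00018375 / 7.65324e-05 = 2.40

2.40


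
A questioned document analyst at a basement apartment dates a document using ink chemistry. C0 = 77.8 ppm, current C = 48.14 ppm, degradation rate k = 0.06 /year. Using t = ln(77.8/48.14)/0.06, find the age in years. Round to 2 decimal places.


Document age estimation:
C0/C = 77.8 / 48.14 = 1.61612
ln(C0/C) = 0.480028
t = 0.480028 / 0.06 = 8.00 years

8.00


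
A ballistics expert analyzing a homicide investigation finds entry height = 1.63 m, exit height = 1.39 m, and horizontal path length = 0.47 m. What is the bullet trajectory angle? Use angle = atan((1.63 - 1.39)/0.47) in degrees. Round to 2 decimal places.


Bullet trajectory angle:
Height difference = 1.63 - 1.39 = 0.24 m
angle = atan(0.24 / 0.47)
angle = atan(0.510638)
angle = 27.05 degrees

27.05


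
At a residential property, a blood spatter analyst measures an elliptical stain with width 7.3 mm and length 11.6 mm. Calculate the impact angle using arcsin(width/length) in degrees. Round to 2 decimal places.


Blood spatter impact angle calculation:
width / length = 7.3 / 11.6 = 0.62931
angle = arcsin(0.62931)
angle = 39.00 degrees

39.00


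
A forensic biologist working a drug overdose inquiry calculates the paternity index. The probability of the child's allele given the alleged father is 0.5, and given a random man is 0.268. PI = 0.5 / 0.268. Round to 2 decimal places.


Paternity Index calculation:
PI = P(allele|father) / P(allele|random)
PI = 0.5 / 0.268
PI = 1.87

1.87


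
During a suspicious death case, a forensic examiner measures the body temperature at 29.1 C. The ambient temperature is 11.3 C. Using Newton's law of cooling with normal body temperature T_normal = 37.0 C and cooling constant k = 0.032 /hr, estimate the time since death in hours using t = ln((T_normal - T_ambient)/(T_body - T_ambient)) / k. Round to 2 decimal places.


Using Newton's law of cooling:
t = ln((T_normal - T_ambient) / (T_body - T_ambient)) / k
T_normal - T_ambient = 25.7
T_body - T_ambient = 17.8
Ratio = 1.44382
ln(ratio) = 0.367292
t = 0.367292 / 0.032 = 11.48 hours

11.48


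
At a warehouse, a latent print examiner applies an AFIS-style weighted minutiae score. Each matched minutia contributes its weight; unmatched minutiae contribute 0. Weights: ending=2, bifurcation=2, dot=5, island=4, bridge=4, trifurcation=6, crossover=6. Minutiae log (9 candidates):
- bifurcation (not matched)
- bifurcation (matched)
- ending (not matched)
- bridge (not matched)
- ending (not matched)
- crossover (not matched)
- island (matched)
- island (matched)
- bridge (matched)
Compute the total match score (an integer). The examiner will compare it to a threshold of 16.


Weighted minutiae match score:
  bifurcation: not matched, +0
  bifurcation: matched, +2 (running total 2)
  ending: not matched, +0
  bridge: not matched, +0
  ending: not matched, +0
  crossover: not matched, +0
  island: matched, +4 (running total 6)
  island: matched, +4 (running total 10)
  bridge: matched, +4 (running total 14)
Total score = 14
Threshold = 16; verdict = inconclusive

14


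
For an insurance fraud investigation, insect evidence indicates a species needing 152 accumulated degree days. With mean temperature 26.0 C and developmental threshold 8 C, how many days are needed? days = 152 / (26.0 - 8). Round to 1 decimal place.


Insect development time:
Effective temperature = avg_temp - T_base = 26.0 - 8 = 18.0 C
Days = ADD / effective_temp = 152 / 18.0 = 8.4 days

8.4


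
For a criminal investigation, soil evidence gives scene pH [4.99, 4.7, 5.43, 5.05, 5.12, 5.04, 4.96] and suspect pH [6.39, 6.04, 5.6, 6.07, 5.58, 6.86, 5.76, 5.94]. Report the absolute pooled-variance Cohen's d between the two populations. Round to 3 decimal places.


Pooled-variance Cohen's d for soil pH comparison:
Scene mean = 35.29 / 7 = 5.041429
Suspect mean = 48.24 / 8 = 6.03
Scene sample variance s_s^2 = 0.047181
Suspect sample variance s_c^2 = 0.184086
Pooled variance = ((n_s-1)*s_s^2 + (n_c-1)*s_c^2) / (n_s + n_c - 2) = 0.120899
Pooled SD = sqrt(0.120899) = 0.347705
Mean difference = -0.988571
|d| = |-0.988571| / 0.347705 = 2.843

2.843


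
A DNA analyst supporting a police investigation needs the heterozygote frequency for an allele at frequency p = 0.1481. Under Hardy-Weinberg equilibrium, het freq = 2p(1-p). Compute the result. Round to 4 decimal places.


Hardy-Weinberg heterozygote frequency:
q = 1 - p = 1 - 0.1481 = 0.8519
2pq = 2 * 0.1481 * 0.8519 = 0.2523

0.2523


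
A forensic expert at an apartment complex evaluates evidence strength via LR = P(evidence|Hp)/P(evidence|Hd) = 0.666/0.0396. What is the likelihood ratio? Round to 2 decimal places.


Likelihood ratio calculation:
LR = P(E|Hp) / P(E|Hd)
LR = 0.666 / 0.0396
LR = 16.82

16.82


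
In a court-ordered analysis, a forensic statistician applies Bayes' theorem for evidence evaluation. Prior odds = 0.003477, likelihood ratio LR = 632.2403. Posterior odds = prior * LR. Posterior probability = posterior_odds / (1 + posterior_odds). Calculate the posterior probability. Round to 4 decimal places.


Bayesian evidence evaluation:
Posterior odds = prior_odds * LR = 0.003477 * 632.2403 = 2.1983
Posterior probability = posterior_odds / (1 + posterior_odds)
= 2.1983 / (1 + 2.1983)
= 2.1983 / 3.1983
= 0.6873

0.6873


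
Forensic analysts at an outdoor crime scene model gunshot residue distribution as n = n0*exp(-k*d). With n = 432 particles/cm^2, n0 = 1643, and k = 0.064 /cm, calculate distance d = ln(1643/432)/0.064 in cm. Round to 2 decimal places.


GSR distance calculation:
n0/n = 1643 / 432 = 3.803241
ln(n0/n) = 1.335854
d = 1.335854 / 0.064 = 20.87 cm

20.87


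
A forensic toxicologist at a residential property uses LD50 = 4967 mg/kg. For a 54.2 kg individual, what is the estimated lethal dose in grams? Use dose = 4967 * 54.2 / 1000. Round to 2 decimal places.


Lethal dose calculation:
Lethal dose = LD50 * body_weight / 1000
= 4967 * 54.2 / 1000
= 269211.4 / 1000
= 269.21 g

269.21


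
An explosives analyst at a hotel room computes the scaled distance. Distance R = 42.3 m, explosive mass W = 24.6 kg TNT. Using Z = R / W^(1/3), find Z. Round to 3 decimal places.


Scaled distance calculation:
W^(1/3) = 24.6^(1/3) = 2.908339
Z = R / W^(1/3) = 42.3 / 2.908339
Z = 14.544 m/kg^(1/3)

14.544


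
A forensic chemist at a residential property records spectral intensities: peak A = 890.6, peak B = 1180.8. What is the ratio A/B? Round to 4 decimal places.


Spectral peak ratio:
Peak A = 890.6 counts
Peak B = 1180.8 counts
Ratio = 890.6 / 1180.8 = 0.7542

0.7542


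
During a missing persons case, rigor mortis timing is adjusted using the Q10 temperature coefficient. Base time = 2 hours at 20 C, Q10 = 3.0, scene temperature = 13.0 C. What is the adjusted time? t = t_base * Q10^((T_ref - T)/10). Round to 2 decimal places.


Rigor mortis time adjustment:
Exponent = (T_ref - T_actual) / 10 = (20 - 13.0) / 10 = 0.7
Q10 factor = 3.0^0.7 = 2.15767
t_adjusted = 2 * 2.15767 = 4.32 hours

4.32


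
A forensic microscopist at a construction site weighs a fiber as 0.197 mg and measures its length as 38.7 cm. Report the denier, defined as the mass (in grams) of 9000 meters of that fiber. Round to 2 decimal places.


Denier calculation:
Mass in grams = 0.197 mg / 1000 = 0.000197 g
Length in meters = 38.7 cm / 100 = 0.387 m
Linear density = mass / length = 0.000197 / 0.387 = 0.00050904 g/m
Denier = (g/m) * 9000 = 0.00050904 * 9000 = 4.58

4.58


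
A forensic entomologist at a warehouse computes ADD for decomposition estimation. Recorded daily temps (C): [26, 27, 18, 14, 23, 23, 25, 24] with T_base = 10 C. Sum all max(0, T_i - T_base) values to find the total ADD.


Computing ADD day by day:
Day 1: max(0, 26 - 10) = 16
Day 2: max(0, 27 - 10) = 17
Day 3: max(0, 18 - 10) = 8
Day 4: max(0, 14 - 10) = 4
Day 5: max(0, 23 - 10) = 13
Day 6: max(0, 23 - 10) = 13
Day 7: max(0, 25 - 10) = 15
Day 8: max(0, 24 - 10) = 14
Total ADD = 100

100


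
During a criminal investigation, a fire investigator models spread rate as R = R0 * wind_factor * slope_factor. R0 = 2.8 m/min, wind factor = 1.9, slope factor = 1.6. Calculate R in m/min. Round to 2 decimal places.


Fire spread rate calculation:
R = R0 * wind_factor * slope_factor
= 2.8 * 1.9 * 1.6
= 5.32 * 1.6
= 8.51 m/min

8.51


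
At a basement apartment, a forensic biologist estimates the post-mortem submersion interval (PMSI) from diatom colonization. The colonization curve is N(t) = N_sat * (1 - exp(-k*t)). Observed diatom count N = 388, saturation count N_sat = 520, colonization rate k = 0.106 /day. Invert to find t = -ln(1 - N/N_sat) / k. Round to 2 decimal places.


PMSI from diatom colonization curve:
N / N_sat = 388 / 520 = 0.746154
1 - N/N_sat = 0.253846
ln(1 - N/N_sat) = -1.371027
t = -ln(1 - N/N_sat) / k = -(-1.371027) / 0.106 = 12.93 days

12.93


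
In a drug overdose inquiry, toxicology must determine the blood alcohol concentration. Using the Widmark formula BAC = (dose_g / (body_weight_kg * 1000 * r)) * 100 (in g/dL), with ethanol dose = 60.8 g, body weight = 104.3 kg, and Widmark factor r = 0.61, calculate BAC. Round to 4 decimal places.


Applying the Widmark formula:
BAC = (dose_g / (body_wt * 1000 * r)) * 100
Denominator = 104.3 * 1000 * 0.61 = 63623
BAC = (60.8 / 63623) * 100
BAC = 0.0956 g/dL

0.0956


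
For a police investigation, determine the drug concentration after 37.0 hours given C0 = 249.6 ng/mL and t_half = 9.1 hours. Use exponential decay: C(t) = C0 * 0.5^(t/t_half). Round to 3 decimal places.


Drug concentration decay:
Number of half-lives = t / t_half = 37.0 / 9.1 = 4.065934
Decay factor = 0.5^4.065934 = 0.05970791
C(t) = 249.6 * 0.05970791 = 14.903 ng/mL

14.903


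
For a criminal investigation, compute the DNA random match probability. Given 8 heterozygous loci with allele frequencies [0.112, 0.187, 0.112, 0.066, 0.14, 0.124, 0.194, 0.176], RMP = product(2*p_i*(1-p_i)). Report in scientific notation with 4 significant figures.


Computing RMP for 8 loci:
Locus 1: 2 * 0.112 * 0.888 = 0.198912
Locus 2: 2 * 0.187 * 0.813 = 0.304062
Locus 3: 2 * 0.112 * 0.888 = 0.198912
Locus 4: 2 * 0.066 * 0.934 = 0.123288
Locus 5: 2 * 0.14 * 0.86 = 0.2408
Locus 6: 2 * 0.124 * 0.876 = 0.217248
Locus 7: 2 * 0.194 * 0.806 = 0.312728
Locus 8: 2 * 0.176 * 0.824 = 0.290048
RMP = 7.038e-06

7.038e-06


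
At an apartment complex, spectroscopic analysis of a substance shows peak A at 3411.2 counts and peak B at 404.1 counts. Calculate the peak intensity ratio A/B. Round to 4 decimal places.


Spectral peak ratio:
Peak A = 3411.2 counts
Peak B = 404.1 counts
Ratio = 3411.2 / 404.1 = 8.4415

8.4415


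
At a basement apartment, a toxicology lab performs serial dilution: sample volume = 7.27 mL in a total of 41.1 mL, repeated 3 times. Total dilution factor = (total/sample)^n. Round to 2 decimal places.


Dilution factor calculation:
Single dilution = V_total / V_sample = 41.1 / 7.27 ≈ 5.65337
Number of dilutions = 3
Total DF = (41.1 / 7.27)^3 (full precision, rounded at the end) = 180.69

180.69


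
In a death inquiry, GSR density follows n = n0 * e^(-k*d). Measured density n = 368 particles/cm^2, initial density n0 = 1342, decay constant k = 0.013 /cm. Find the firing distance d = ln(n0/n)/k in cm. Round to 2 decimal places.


GSR distance calculation:
n0/n = 1342 / 368 = 3.646739
ln(n0/n) = 1.293833
d = 1.293833 / 0.013 = 99.53 cm

99.53


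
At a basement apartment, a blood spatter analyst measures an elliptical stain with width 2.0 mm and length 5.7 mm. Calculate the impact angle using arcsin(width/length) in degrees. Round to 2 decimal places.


Blood spatter impact angle calculation:
width / length = 2.0 / 5.7 = 0.350877
angle = arcsin(0.350877)
angle = 20.54 degrees

20.54


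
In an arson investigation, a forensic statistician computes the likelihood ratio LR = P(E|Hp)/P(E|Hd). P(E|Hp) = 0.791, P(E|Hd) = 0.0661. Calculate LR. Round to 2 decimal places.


Likelihood ratio calculation:
LR = P(E|Hp) / P(E|Hd)
LR = 0.791 / 0.0661
LR = 11.97

11.97


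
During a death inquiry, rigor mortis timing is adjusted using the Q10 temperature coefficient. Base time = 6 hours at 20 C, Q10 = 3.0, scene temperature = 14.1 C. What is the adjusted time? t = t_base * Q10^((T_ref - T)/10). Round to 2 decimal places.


Rigor mortis time adjustment:
Exponent = (T_ref - T_actual) / 10 = (20 - 14.1) / 10 = 0.59
Q10 factor = 3.0^0.59 = 1.91206
t_adjusted = 6 * 1.91206 = 11.47 hours

11.47


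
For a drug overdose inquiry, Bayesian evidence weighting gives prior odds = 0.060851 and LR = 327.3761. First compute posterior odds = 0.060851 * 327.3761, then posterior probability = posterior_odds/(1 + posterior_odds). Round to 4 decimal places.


Bayesian evidence evaluation:
Posterior odds = prior_odds * LR = 0.060851 * 327.3761 = 19.92116
Posterior probability = posterior_odds / (1 + posterior_odds)
= 19.92116 / (1 + 19.92116)
= 19.92116 / 20.92116
= 0.9522

0.9522


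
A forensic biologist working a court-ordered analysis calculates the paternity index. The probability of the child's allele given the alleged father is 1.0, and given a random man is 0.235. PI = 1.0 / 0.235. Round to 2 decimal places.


Paternity Index calculation:
PI = P(allele|father) / P(allele|random)
PI = 1.0 / 0.235
PI = 4.26

4.26


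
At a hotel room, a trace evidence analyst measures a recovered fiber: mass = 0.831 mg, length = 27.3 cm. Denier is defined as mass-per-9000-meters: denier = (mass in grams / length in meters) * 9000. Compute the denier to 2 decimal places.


Denier calculation:
Mass in grams = 0.831 mg / 1000 = 0.000831 g
Length in meters = 27.3 cm / 100 = 0.273 m
Linear density = mass / length = 0.000831 / 0.273 = 0.00304396 g/m
Denier = (g/m) * 9000 = 0.00304396 * 9000 = 27.40

27.40


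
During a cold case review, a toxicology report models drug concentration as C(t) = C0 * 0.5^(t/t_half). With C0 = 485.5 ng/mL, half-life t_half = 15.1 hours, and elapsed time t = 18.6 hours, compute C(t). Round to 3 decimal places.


Drug concentration decay:
Number of half-lives = t / t_half = 18.6 / 15.1 = 1.231788
Decay factor = 0.5^1.231788 = 0.42578942
C(t) = 485.5 * 0.42578942 = 206.721 ng/mL

206.721


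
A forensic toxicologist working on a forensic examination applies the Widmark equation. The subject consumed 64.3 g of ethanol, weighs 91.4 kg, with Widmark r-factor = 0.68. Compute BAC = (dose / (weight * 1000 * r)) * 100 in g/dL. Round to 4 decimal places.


Applying the Widmark formula:
BAC = (dose_g / (body_wt * 1000 * r)) * 100
Denominator = 91.4 * 1000 * 0.68 = 62152
BAC = (64.3 / 62152) * 100
BAC = 0.1035 g/dL

0.1035


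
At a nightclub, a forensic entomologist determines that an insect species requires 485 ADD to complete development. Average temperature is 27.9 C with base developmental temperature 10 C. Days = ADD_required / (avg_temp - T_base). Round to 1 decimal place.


Insect development time:
Effective temperature = avg_temp - T_base = 27.9 - 10 = 17.9 C
Days = ADD / effective_temp = 485 / 17.9 = 27.1 days

27.1


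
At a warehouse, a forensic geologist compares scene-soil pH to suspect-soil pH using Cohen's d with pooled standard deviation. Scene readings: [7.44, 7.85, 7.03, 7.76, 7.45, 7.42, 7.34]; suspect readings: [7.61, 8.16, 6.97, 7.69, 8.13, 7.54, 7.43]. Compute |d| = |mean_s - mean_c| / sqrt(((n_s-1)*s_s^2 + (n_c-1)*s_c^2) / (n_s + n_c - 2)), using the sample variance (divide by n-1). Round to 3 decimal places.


Pooled-variance Cohen's d for soil pH comparison:
Scene mean = 52.29 / 7 = 7.47
Suspect mean = 53.53 / 7 = 7.647143
Scene sample variance s_s^2 = 0.0738
Suspect sample variance s_c^2 = 0.169424
Pooled variance = ((n_s-1)*s_s^2 + (n_c-1)*s_c^2) / (n_s + n_c - 2) = 0.121612
Pooled SD = sqrt(0.121612) = 0.348729
Mean difference = -0.177143
|d| = |-0.177143| / 0.348729 = 0.508

0.508


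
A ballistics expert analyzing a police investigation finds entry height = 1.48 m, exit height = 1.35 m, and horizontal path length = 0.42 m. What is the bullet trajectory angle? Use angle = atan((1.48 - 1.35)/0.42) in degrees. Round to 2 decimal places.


Bullet trajectory angle:
Height difference = 1.48 - 1.35 = 0.13 m
angle = atan(0.13 / 0.42)
angle = atan(0.309524)
angle = 17.20 degrees

17.20


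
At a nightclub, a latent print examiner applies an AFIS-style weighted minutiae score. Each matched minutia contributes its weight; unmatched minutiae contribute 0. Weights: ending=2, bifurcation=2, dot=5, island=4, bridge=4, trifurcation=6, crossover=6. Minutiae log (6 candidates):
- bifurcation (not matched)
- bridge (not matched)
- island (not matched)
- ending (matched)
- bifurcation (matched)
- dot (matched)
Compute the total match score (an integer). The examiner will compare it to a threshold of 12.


Weighted minutiae match score:
  bifurcation: not matched, +0
  bridge: not matched, +0
  island: not matched, +0
  ending: matched, +2 (running total 2)
  bifurcation: matched, +2 (running total 4)
  dot: matched, +5 (running total 9)
Total score = 9
Threshold = 12; verdict = inconclusive

9


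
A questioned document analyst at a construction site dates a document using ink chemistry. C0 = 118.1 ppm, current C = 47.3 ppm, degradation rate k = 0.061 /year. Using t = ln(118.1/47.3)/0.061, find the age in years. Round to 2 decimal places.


Document age estimation:
C0/C = 118.1 / 47.3 = 2.496829
ln(C0/C) = 0.915022
t = 0.915022 / 0.061 = 15.00 years

15.00


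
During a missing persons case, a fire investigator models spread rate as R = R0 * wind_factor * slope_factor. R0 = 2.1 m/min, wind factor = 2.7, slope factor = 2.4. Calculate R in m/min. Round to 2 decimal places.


Fire spread rate calculation:
R = R0 * wind_factor * slope_factor
= 2.1 * 2.7 * 2.4
= 5.67 * 2.4
= 13.61 m/min

13.61


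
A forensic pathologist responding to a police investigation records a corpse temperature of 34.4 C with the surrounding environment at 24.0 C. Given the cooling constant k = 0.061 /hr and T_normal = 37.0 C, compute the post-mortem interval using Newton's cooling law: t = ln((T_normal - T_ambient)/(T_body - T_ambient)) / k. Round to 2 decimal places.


Using Newton's law of cooling:
t = ln((T_normal - T_ambient) / (T_body - T_ambient)) / k
T_normal - T_ambient = 13.0
T_body - T_ambient = 10.4
Ratio = 1.25
ln(ratio) = 0.223144
t = 0.223144 / 0.061 = 3.66 hours

3.66


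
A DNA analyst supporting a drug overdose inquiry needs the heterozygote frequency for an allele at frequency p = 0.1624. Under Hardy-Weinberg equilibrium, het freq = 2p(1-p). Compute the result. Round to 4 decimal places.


Hardy-Weinberg heterozygote frequency:
q = 1 - p = 1 - 0.1624 = 0.8376
2pq = 2 * 0.1624 * 0.8376 = 0.2721

0.2721


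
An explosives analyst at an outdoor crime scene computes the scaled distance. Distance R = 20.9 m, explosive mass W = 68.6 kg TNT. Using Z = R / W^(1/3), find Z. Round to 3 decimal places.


Scaled distance calculation:
W^(1/3) = 68.6^(1/3) = 4.093625
Z = R / W^(1/3) = 20.9 / 4.093625
Z = 5.105 m/kg^(1/3)

5.105


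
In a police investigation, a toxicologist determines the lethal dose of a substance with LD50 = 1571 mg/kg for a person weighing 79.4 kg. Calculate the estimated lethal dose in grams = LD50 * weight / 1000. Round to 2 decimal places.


Lethal dose calculation:
Lethal dose = LD50 * body_weight / 1000
= 1571 * 79.4 / 1000
= 124737.4 / 1000
= 124.74 g

124.74


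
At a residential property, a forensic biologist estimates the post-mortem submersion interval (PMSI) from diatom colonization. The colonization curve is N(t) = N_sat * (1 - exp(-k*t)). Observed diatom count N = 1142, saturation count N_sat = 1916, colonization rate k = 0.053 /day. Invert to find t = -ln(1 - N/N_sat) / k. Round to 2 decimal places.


PMSI from diatom colonization curve:
N / N_sat = 1142 / 1916 = 0.596033
1 - N/N_sat = 0.403967
ln(1 - N/N_sat) = -0.906422
t = -ln(1 - N/N_sat) / k = -(-0.906422) / 0.053 = 17.10 days

17.10


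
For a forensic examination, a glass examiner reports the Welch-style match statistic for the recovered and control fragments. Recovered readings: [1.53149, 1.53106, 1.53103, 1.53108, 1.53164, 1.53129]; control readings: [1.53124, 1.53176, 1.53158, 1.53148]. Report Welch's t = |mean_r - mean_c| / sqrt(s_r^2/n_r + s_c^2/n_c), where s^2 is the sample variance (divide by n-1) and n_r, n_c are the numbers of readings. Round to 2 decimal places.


Welch's t-criterion for glass RI comparison:
Recovered mean = sum / n_r = 9.18759 / 6 = 1.531265
Control mean = sum / n_c = 6.12606 / 4 = 1.531515
Recovered sample variance s_r^2 = 6.467e-08
Control sample variance s_c^2 = 4.70333e-08
Welch SE (unpooled) = sqrt(s_r^2/n_r + s_c^2/n_c) = sqrt(1.07783e-08 + 1.17583e-08) = sqrt(2.25366e-08) = 0.000150122
|mean_r - mean_c| = 0.00025
t = 0.00025 / 0.000150122 = 1.67

1.67


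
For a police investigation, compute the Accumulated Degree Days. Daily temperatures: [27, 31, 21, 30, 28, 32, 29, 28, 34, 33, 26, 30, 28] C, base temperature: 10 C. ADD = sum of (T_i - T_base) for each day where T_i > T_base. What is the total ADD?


Computing ADD day by day:
Day 1: max(0, 27 - 10) = 17
Day 2: max(0, 31 - 10) = 21
Day 3: max(0, 21 - 10) = 11
Day 4: max(0, 30 - 10) = 20
Day 5: max(0, 28 - 10) = 18
Day 6: max(0, 32 - 10) = 22
Day 7: max(0, 29 - 10) = 19
Day 8: max(0, 28 - 10) = 18
Day 9: max(0, 34 - 10) = 24
Day 10: max(0, 33 - 10) = 23
Day 11: max(0, 26 - 10) = 16
Day 12: max(0, 30 - 10) = 20
Day 13: max(0, 28 - 10) = 18
Total ADD = 247

247


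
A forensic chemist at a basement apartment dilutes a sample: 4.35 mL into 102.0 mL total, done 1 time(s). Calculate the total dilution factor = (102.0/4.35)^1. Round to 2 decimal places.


Dilution factor calculation:
Single dilution = V_total / V_sample = 102.0 / 4.35 ≈ 23.448276
Number of dilutions = 1
Total DF = (102.0 / 4.35)^1 (full precision, rounded at the end) = 23.45

23.45


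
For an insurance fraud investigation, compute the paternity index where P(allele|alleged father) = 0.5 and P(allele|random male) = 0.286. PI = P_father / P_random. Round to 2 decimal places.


Paternity Index calculation:
PI = P(allele|father) / P(allele|random)
PI = 0.5 / 0.286
PI = 1.75

1.75


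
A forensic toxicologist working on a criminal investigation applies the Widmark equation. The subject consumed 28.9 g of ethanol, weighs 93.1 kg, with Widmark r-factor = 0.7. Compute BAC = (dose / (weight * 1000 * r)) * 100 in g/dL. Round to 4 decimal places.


Applying the Widmark formula:
BAC = (dose_g / (body_wt * 1000 * r)) * 100
Denominator = 93.1 * 1000 * 0.7 = 65170
BAC = (28.9 / 65170) * 100
BAC = 0.0443 g/dL

0.0443


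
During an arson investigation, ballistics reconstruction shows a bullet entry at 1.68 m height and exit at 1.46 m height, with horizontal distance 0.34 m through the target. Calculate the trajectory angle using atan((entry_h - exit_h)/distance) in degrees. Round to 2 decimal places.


Bullet trajectory angle:
Height difference = 1.68 - 1.46 = 0.22 m
angle = atan(0.22 / 0.34)
angle = atan(0.647059)
angle = 32.91 degrees

32.91


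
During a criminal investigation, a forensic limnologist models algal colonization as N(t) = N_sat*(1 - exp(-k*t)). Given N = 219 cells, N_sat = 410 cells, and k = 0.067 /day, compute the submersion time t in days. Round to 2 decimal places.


PMSI from diatom colonization curve:
N / N_sat = 219 / 410 = 0.534146
1 - N/N_sat = 0.465854
ln(1 - N/N_sat) = -0.763883
t = -ln(1 - N/N_sat) / k = -(-0.763883) / 0.067 = 11.40 days

11.40


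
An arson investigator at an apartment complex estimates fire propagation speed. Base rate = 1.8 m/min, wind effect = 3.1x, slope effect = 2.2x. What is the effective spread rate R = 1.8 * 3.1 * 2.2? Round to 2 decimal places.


Fire spread rate calculation:
R = R0 * wind_factor * slope_factor
= 1.8 * 3.1 * 2.2
= 5.58 * 2.2
= 12.28 m/min

12.28


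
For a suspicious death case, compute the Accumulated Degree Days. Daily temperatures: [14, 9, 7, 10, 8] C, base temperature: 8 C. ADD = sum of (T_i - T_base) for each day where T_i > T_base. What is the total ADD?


Computing ADD day by day:
Day 1: max(0, 14 - 8) = 6
Day 2: max(0, 9 - 8) = 1
Day 3: max(0, 7 - 8) = 0
Day 4: max(0, 10 - 8) = 2
Day 5: max(0, 8 - 8) = 0
Total ADD = 9

9
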